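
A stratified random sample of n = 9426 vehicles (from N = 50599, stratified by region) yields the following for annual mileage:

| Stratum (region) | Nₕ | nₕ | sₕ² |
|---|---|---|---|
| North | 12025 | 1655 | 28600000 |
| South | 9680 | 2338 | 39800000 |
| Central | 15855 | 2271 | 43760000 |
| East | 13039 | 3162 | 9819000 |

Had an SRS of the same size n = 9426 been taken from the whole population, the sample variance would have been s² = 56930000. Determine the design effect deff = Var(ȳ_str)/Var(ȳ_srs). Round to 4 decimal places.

0.6290

Var(ȳ_str) = Σ Wₕ²(1−fₕ)sₕ²/nₕ with Wₕ = Nₕ/50599:
  North: (12025/50599)²·(1−1655/12025)·28600000/1655 = 841.68194
  South: (9680/50599)²·(1−2338/9680)·39800000/2338 = 472.54637
  Central: (15855/50599)²·(1−2271/15855)·43760000/2271 = 1620.9523
  East: (13039/50599)²·(1−3162/13039)·9819000/3162 = 156.20354
  → Var(ȳ_str) = 3091.3842.
Var(ȳ_srs) = (1 − 9426/50599)·56930000/9426 = 4914.5564.
deff = 3091.3842 / 4914.5564 = 0.6290.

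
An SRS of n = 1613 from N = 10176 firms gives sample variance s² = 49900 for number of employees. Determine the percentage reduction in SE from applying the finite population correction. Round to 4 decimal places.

f = n/N = 1613/10176 = 0.15851022.
SE_no-fpc = √(s²/n) = 5.562027; SE_fpc = √((1−f)s²/n) = 5.1022004.
Ratio = √(1−f) = 0.91732752. Reduction = 100·(1 − 0.91732752) = 8.2672%.

8.2672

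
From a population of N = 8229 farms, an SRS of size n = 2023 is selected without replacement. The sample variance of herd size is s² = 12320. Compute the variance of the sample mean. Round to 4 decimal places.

Under SRS without replacement, Var(ȳ) = (1 − f)·s²/n with f = n/N = 2023/8229 = 0.24583789.
Var(ȳ) = (1 − 0.24583789)·12320/2023 = 0.75416211·6.0899654 = 4.5928212.

4.5928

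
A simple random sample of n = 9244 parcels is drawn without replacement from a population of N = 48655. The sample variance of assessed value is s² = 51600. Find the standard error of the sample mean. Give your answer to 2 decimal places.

Under SRS without replacement, Var(ȳ) = (1 − f)·s²/n with f = n/N = 9244/48655 = 0.18999075.
Var(ȳ) = (1 − 0.18999075)·51600/9244 = 0.81000925·5.5819991 = 4.5214709.
SE(ȳ) = √(4.5214709) = 2.13.

2.13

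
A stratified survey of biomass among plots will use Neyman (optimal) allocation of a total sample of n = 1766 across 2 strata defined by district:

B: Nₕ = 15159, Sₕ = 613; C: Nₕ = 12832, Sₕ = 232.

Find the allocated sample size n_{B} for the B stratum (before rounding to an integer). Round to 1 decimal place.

Neyman allocation: nₕ = n·NₕSₕ / Σⱼ NⱼSⱼ.
Σ NⱼSⱼ = 15159·613 + 12832·232 = 1.2269491 × 10^7.
n_{B} = 1766·15159·613 / (1.2269491 × 10^7) = 1337.5.

1337.5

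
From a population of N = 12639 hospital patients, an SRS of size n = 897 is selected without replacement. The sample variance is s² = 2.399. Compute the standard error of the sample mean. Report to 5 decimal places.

0.04985

Under SRS without replacement, Var(ȳ) = (1 − f)·s²/n with f = n/N = 897/12639 = 0.07097080.
Var(ȳ) = (1 − 0.07097080)·2.399/897 = 0.92902920·0.0026744705 = 0.0024846611.
SE(ȳ) = √(0.0024846611) = 0.04985.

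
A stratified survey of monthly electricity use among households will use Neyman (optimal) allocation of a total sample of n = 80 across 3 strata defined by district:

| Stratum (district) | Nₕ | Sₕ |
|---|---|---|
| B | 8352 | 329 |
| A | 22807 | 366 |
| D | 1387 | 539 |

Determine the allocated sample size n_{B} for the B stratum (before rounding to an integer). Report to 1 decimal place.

18.6

Neyman allocation: nₕ = n·NₕSₕ / Σⱼ NⱼSⱼ.
Σ NⱼSⱼ = 8352·329 + 22807·366 + 1387·539 = 1.1842763 × 10^7.
n_{B} = 80·8352·329 / (1.1842763 × 10^7) = 18.6.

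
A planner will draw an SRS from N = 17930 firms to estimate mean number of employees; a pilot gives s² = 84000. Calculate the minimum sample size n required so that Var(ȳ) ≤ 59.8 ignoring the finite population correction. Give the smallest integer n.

Without fpc, n₀ = s²/D = 84000/59.8 = 1404.6823.
Rounding up, n = 1405.

1405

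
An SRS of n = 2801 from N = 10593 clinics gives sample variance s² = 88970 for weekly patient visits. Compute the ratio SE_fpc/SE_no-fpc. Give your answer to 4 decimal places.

0.8577

f = n/N = 2801/10593 = 0.26441990.
SE_no-fpc = √(s²/n) = 5.6359255; SE_fpc = √((1−f)s²/n) = 4.8337059.
Ratio = √(1−f) = 0.85765966.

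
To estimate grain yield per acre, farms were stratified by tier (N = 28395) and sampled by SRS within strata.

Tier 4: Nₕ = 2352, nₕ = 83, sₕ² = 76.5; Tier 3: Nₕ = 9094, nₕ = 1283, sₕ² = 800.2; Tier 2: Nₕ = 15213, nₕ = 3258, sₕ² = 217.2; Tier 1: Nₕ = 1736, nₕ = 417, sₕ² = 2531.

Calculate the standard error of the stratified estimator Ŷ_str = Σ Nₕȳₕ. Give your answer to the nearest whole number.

Var(Ŷ_str) = Σₕ Nₕ²(1 − fₕ)sₕ²/nₕ.
Tier 4: 2352²·(1 − 83/2352)·76.5/83 = 4.9187546 × 10^6.
Tier 3: 9094²·(1 − 1283/9094)·800.2/1283 = 4.4303035 × 10^7.
Tier 2: 15213²·(1 − 3258/15213)·217.2/3258 = 1.2124761 × 10^7.
Tier 1: 1736²·(1 − 417/1736)·2531/417 = 1.3897946 × 10^7.
Sum = 7.5244497 × 10^7.
SE = √(7.5244497 × 10^7) = 8674.

8674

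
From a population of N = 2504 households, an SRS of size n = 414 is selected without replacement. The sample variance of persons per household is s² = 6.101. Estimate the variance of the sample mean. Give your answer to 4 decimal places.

Under SRS without replacement, Var(ȳ) = (1 − f)·s²/n with f = n/N = 414/2504 = 0.16533546.
Var(ȳ) = (1 − 0.16533546)·6.101/414 = 0.83466454·0.014736715 = 0.012300213.

0.0123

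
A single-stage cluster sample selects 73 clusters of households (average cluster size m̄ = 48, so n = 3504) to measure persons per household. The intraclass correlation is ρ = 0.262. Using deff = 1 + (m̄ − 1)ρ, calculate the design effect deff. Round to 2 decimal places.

deff = 1 + (48 − 1)·0.262 = 1 + 12.314 = 13.314.

13.31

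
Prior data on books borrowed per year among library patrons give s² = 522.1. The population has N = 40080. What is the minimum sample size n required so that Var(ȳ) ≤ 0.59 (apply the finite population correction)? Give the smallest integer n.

Without fpc, n₀ = s²/D = 522.1/0.59 = 884.9153.
With fpc, (1 − n/N)·s²/n ≤ D requires n ≥ n₀/(1 + n₀/N) = 884.9153/(1 + 884.9153/40080) = 865.7995.
Rounding up, n = 866.

866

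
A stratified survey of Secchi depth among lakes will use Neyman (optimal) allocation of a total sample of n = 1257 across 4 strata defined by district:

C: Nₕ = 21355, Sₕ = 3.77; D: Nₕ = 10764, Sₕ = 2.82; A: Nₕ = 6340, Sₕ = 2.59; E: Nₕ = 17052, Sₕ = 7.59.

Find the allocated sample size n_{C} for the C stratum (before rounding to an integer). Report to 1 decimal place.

394.2

Neyman allocation: nₕ = n·NₕSₕ / Σⱼ NⱼSⱼ.
Σ NⱼSⱼ = 21355·3.77 + 10764·2.82 + 6340·2.59 + 17052·7.59 = 256708.11.
n_{C} = 1257·21355·3.77 / 256708.11 = 394.2.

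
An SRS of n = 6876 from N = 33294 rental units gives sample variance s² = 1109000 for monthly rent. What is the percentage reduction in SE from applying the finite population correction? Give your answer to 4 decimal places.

10.9227

f = n/N = 6876/33294 = 0.20652370.
SE_no-fpc = √(s²/n) = 12.699828; SE_fpc = √((1−f)s²/n) = 11.312662.
Ratio = √(1−f) = 0.89077287. Reduction = 100·(1 − 0.89077287) = 10.9227%.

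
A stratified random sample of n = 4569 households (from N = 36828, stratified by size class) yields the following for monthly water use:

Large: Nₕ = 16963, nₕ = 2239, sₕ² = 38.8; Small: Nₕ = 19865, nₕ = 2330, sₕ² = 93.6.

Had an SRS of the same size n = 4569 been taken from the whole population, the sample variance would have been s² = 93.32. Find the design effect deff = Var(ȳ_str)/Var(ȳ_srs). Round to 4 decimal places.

0.7550

Var(ȳ_str) = Σ Wₕ²(1−fₕ)sₕ²/nₕ with Wₕ = Nₕ/36828:
  Large: (16963/36828)²·(1−2239/16963)·38.8/2239 = 0.0031911692
  Small: (19865/36828)²·(1−2330/19865)·93.6/2330 = 0.010317109
  → Var(ȳ_str) = 0.013508278.
Var(ȳ_srs) = (1 − 4569/36828)·93.32/4569 = 0.017890659.
deff = 0.013508278 / 0.017890659 = 0.7550.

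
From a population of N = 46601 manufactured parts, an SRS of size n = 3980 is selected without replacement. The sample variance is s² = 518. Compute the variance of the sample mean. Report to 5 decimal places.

Under SRS without replacement, Var(ȳ) = (1 − f)·s²/n with f = n/N = 3980/46601 = 0.08540589.
Var(ȳ) = (1 − 0.08540589)·518/3980 = 0.91459411·0.13015075 = 0.11903511.

0.11904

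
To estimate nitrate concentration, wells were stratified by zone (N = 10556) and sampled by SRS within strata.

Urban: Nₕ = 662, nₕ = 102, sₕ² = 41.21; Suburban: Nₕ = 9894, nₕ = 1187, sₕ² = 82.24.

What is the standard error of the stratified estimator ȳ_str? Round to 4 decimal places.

0.2343

Var(ȳ_str) = Σₕ Wₕ²(1 − fₕ)sₕ²/nₕ with Wₕ = Nₕ/N, N = 10556.
Urban: Wₕ = 0.06271315; term = 0.06271315²·(1 − 0.15407855)·41.21/102 = 0.0013441561.
Suburban: Wₕ = 0.93728685; term = 0.93728685²·(1 − 0.11997170)·82.24/1187 = 0.053564132.
Sum = 0.054908288.
SE = √(0.054908288) = 0.2343.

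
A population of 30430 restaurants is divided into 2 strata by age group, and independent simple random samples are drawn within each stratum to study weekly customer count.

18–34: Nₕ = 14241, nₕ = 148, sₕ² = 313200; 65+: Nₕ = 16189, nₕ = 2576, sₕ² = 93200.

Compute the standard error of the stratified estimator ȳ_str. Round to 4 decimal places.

21.6167

Var(ȳ_str) = Σₕ Wₕ²(1 − fₕ)sₕ²/nₕ with Wₕ = Nₕ/N, N = 30430.
18–34: Wₕ = 0.46799211; term = 0.46799211²·(1 − 0.01039253)·313200/148 = 458.66972.
65+: Wₕ = 0.53200789; term = 0.53200789²·(1 − 0.15912039)·93200/2576 = 8.6107309.
Sum = 467.28045.
SE = √(467.28045) = 21.6167.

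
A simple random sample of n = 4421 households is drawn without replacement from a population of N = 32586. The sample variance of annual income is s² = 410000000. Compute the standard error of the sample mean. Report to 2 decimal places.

Under SRS without replacement, Var(ȳ) = (1 − f)·s²/n with f = n/N = 4421/32586 = 0.13567176.
Var(ȳ) = (1 − 0.13567176)·410000000/4421 = 0.86432824·92739.199 = 80157.109.
SE(ȳ) = √(80157.109) = 283.12.

283.12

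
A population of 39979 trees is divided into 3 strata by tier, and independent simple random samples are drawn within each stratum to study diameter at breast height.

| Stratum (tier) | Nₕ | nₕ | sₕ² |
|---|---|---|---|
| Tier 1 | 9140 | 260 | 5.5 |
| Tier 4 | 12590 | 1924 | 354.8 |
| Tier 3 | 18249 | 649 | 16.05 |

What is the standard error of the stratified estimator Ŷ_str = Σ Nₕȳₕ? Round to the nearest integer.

5867

Var(Ŷ_str) = Σₕ Nₕ²(1 − fₕ)sₕ²/nₕ.
Tier 1: 9140²·(1 − 260/9140)·5.5/260 = 1.7169138 × 10^6.
Tier 4: 12590²·(1 − 1924/12590)·354.8/1924 = 2.4763148 × 10^7.
Tier 3: 18249²·(1 − 649/18249)·16.05/649 = 7.9429546 × 10^6.
Sum = 3.4423016 × 10^7.
SE = √(3.4423016 × 10^7) = 5867.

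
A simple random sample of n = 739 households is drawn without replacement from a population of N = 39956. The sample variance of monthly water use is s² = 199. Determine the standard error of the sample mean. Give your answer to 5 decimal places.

Under SRS without replacement, Var(ȳ) = (1 − f)·s²/n with f = n/N = 739/39956 = 0.01849534.
Var(ȳ) = (1 − 0.01849534)·199/739 = 0.98150466·0.26928281 = 0.26430234.
SE(ȳ) = √(0.26430234) = 0.51410.

0.51410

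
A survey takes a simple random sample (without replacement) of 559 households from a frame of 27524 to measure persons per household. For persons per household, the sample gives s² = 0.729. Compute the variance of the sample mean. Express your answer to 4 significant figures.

Under SRS without replacement, Var(ȳ) = (1 − f)·s²/n with f = n/N = 559/27524 = 0.02030955.
Var(ȳ) = (1 − 0.02030955)·0.729/559 = 0.97969045·0.0013041145 = 0.0012776285.

0.001278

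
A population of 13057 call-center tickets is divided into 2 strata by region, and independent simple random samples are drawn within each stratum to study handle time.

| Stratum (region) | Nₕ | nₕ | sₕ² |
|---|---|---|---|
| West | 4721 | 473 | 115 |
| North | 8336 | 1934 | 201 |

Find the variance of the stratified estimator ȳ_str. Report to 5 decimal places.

Var(ȳ_str) = Σₕ Wₕ²(1 − fₕ)sₕ²/nₕ with Wₕ = Nₕ/N, N = 13057.
West: Wₕ = 0.36156851; term = 0.36156851²·(1 − 0.10019064)·115/473 = 0.028600156.
North: Wₕ = 0.63843149; term = 0.63843149²·(1 − 0.23200576)·201/1934 = 0.032533153.
Sum = 0.061133309.

0.06113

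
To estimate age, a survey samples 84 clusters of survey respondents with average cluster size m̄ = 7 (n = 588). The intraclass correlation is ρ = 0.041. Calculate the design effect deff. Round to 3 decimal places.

1.246

deff = 1 + (7 − 1)·0.041 = 1 + 0.246 = 1.246.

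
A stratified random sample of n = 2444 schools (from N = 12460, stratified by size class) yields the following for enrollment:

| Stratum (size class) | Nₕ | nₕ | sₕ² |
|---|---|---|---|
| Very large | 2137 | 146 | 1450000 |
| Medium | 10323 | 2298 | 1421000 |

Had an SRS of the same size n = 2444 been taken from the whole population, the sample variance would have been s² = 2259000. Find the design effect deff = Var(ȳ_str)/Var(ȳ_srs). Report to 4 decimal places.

Var(ȳ_str) = Σ Wₕ²(1−fₕ)sₕ²/nₕ with Wₕ = Nₕ/12460:
  Very large: (2137/12460)²·(1−146/2137)·1450000/146 = 272.17914
  Medium: (10323/12460)²·(1−2298/10323)·1421000/2298 = 329.95821
  → Var(ȳ_str) = 602.13735.
Var(ȳ_srs) = (1 − 2444/12460)·2259000/2444 = 743.00426.
deff = 602.13735 / 743.00426 = 0.8104.

0.8104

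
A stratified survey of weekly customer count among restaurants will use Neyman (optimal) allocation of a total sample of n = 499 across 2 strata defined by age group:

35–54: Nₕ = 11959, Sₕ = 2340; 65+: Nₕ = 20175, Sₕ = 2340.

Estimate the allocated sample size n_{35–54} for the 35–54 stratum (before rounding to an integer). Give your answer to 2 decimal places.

Neyman allocation: nₕ = n·NₕSₕ / Σⱼ NⱼSⱼ.
Σ NⱼSⱼ = 11959·2340 + 20175·2340 = 7.519356 × 10^7.
n_{35–54} = 499·11959·2340 / (7.519356 × 10^7) = 185.71.

185.71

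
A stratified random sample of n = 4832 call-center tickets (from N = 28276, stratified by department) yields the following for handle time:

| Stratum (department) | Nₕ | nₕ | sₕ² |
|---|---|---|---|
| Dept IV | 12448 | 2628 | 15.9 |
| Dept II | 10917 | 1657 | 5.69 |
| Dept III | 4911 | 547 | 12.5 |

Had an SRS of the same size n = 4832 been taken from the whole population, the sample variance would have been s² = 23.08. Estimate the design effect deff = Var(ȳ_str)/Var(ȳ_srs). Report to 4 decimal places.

Var(ȳ_str) = Σ Wₕ²(1−fₕ)sₕ²/nₕ with Wₕ = Nₕ/28276:
  Dept IV: (12448/28276)²·(1−2628/12448)·15.9/2628 = 9.2501097 × 10^-4
  Dept II: (10917/28276)²·(1−1657/10917)·5.69/1657 = 4.341783 × 10^-4
  Dept III: (4911/28276)²·(1−547/4911)·12.5/547 = 6.1254982 × 10^-4
  → Var(ȳ_str) = 0.0019717391.
Var(ȳ_srs) = (1 − 4832/28276)·23.08/4832 = 0.0039602501.
deff = 0.0019717391 / 0.0039602501 = 0.4979.

0.4979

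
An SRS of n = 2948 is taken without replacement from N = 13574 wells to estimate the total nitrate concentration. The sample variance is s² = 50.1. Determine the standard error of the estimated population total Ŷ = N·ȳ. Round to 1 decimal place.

Var(Ŷ) = N²·Var(ȳ) = N²·(1 − n/N)·s²/n.
f = 2948/13574 = 0.21717990; Var(ȳ) = 0.78282010·50.1/2948 = 0.013303693.
Var(Ŷ) = 13574² · 0.013303693 = 2.4512517 × 10^6.
SE(Ŷ) = √(2.4512517 × 10^6) = 1565.6.

1565.6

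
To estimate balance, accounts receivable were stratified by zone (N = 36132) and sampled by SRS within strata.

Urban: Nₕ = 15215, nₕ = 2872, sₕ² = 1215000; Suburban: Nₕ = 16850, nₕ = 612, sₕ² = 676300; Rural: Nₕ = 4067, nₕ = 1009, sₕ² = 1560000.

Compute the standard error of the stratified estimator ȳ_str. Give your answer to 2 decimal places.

17.53

Var(ȳ_str) = Σₕ Wₕ²(1 − fₕ)sₕ²/nₕ with Wₕ = Nₕ/N, N = 36132.
Urban: Wₕ = 0.42109487; term = 0.42109487²·(1 − 0.18876109)·1215000/2872 = 60.855597.
Suburban: Wₕ = 0.46634562; term = 0.46634562²·(1 − 0.03632047)·676300/612 = 231.59885.
Rural: Wₕ = 0.11255950; term = 0.11255950²·(1 − 0.24809442)·1560000/1009 = 14.728587.
Sum = 307.18303.
SE = √(307.18303) = 17.53.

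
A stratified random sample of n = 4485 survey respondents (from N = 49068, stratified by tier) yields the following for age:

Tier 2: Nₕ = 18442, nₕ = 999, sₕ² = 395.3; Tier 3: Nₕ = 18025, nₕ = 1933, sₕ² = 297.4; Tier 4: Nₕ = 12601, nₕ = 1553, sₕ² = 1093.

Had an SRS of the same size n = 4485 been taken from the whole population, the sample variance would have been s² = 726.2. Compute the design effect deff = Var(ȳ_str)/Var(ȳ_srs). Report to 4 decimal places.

0.7620

Var(ȳ_str) = Σ Wₕ²(1−fₕ)sₕ²/nₕ with Wₕ = Nₕ/49068:
  Tier 2: (18442/49068)²·(1−999/18442)·395.3/999 = 0.052868113
  Tier 3: (18025/49068)²·(1−1933/18025)·297.4/1933 = 0.018535218
  Tier 4: (12601/49068)²·(1−1553/12601)·1093/1553 = 0.040694964
  → Var(ȳ_str) = 0.1120983.
Var(ȳ_srs) = (1 − 4485/49068)·726.2/4485 = 0.14711763.
deff = 0.1120983 / 0.14711763 = 0.7620.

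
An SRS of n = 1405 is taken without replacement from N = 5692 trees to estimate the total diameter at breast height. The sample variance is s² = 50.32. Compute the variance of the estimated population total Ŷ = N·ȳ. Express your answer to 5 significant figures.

873940

Var(Ŷ) = N²·Var(ȳ) = N²·(1 − n/N)·s²/n.
f = 1405/5692 = 0.24683767; Var(ȳ) = 0.75316233·50.32/1405 = 0.026974469.
Var(Ŷ) = 5692² · 0.026974469 = 873942.15.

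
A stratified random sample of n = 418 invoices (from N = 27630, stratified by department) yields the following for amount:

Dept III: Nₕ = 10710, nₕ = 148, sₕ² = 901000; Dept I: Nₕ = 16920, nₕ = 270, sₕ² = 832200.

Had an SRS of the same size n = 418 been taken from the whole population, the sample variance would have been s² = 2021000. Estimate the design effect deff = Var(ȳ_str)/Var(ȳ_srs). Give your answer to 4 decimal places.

0.4283

Var(ȳ_str) = Σ Wₕ²(1−fₕ)sₕ²/nₕ with Wₕ = Nₕ/27630:
  Dept III: (10710/27630)²·(1−148/10710)·901000/148 = 902.06315
  Dept I: (16920/27630)²·(1−270/16920)·832200/270 = 1137.4093
  → Var(ȳ_str) = 2039.4725.
Var(ȳ_srs) = (1 − 418/27630)·2021000/418 = 4761.7831.
deff = 2039.4725 / 4761.7831 = 0.4283.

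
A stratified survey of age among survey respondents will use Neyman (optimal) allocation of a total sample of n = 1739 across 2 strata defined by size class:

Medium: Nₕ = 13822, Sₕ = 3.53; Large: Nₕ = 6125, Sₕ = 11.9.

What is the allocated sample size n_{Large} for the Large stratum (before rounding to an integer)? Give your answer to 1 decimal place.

Neyman allocation: nₕ = n·NₕSₕ / Σⱼ NⱼSⱼ.
Σ NⱼSⱼ = 13822·3.53 + 6125·11.9 = 121679.16.
n_{Large} = 1739·6125·11.9 / 121679.16 = 1041.7.

1041.7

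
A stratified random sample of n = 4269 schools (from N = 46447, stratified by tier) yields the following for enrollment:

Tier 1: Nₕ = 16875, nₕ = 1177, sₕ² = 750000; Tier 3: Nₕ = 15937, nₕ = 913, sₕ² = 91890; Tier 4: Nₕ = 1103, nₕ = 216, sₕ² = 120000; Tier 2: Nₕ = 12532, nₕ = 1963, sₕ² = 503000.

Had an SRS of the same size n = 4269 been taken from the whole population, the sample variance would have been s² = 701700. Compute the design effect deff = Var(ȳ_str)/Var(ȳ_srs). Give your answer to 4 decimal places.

0.7061

Var(ȳ_str) = Σ Wₕ²(1−fₕ)sₕ²/nₕ with Wₕ = Nₕ/46447:
  Tier 1: (16875/46447)²·(1−1177/16875)·750000/1177 = 78.245176
  Tier 3: (15937/46447)²·(1−913/15937)·91890/913 = 11.170543
  Tier 4: (1103/46447)²·(1−216/1103)·120000/216 = 0.25194822
  Tier 2: (12532/46447)²·(1−1963/12532)·503000/1963 = 15.732098
  → Var(ȳ_str) = 105.39977.
Var(ȳ_srs) = (1 − 4269/46447)·701700/4269 = 149.26351.
deff = 105.39977 / 149.26351 = 0.7061.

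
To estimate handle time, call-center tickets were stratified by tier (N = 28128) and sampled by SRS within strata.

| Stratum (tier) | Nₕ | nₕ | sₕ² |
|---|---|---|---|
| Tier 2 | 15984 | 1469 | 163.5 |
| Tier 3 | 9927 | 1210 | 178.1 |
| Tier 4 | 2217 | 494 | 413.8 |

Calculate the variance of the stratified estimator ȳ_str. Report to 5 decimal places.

Var(ȳ_str) = Σₕ Wₕ²(1 − fₕ)sₕ²/nₕ with Wₕ = Nₕ/N, N = 28128.
Tier 2: Wₕ = 0.56825939; term = 0.56825939²·(1 − 0.09190440)·163.5/1469 = 0.032637792.
Tier 3: Wₕ = 0.35292235; term = 0.35292235²·(1 − 0.12188980)·178.1/1210 = 0.016098518.
Tier 4: Wₕ = 0.07881826; term = 0.07881826²·(1 − 0.22282364)·413.8/494 = 0.0040442389.
Sum = 0.052780549.

0.05278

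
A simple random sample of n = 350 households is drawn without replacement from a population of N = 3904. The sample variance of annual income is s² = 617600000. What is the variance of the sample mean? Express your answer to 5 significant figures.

Under SRS without replacement, Var(ȳ) = (1 − f)·s²/n with f = n/N = 350/3904 = 0.08965164.
Var(ȳ) = (1 − 0.08965164)·617600000/350 = 0.91034836·1.7645714 × 10^6 = 1.6063747 × 10^6.

1.6064 × 10^6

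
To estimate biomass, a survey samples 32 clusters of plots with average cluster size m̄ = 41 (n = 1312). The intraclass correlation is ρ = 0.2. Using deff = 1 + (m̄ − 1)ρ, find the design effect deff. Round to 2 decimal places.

9.00

deff = 1 + (41 − 1)·0.2 = 1 + 8 = 9.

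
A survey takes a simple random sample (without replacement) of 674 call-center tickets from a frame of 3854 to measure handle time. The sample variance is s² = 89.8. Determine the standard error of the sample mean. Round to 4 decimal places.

0.3316

Under SRS without replacement, Var(ȳ) = (1 − f)·s²/n with f = n/N = 674/3854 = 0.17488324.
Var(ȳ) = (1 − 0.17488324)·89.8/674 = 0.82511676·0.13323442 = 0.10993395.
SE(ȳ) = √(0.10993395) = 0.3316.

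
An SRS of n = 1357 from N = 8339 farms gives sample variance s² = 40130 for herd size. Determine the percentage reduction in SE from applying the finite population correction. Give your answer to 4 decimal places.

8.4975

f = n/N = 1357/8339 = 0.16272934.
SE_no-fpc = √(s²/n) = 5.4380683; SE_fpc = √((1−f)s²/n) = 4.9759681.
Ratio = √(1−f) = 0.91502495. Reduction = 100·(1 − 0.91502495) = 8.4975%.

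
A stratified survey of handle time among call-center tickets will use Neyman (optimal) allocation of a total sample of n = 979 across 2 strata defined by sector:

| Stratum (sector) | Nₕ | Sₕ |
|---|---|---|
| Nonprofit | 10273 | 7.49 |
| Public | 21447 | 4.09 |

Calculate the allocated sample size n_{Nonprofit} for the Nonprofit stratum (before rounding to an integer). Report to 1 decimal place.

457.5

Neyman allocation: nₕ = n·NₕSₕ / Σⱼ NⱼSⱼ.
Σ NⱼSⱼ = 10273·7.49 + 21447·4.09 = 164663.
n_{Nonprofit} = 979·10273·7.49 / 164663 = 457.5.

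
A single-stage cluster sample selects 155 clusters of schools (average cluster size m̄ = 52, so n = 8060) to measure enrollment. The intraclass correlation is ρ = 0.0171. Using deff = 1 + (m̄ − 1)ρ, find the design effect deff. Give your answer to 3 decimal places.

deff = 1 + (52 − 1)·0.0171 = 1 + 0.8721 = 1.8721.

1.872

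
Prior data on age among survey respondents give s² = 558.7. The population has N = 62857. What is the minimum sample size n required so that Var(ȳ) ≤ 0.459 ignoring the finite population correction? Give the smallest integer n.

Without fpc, n₀ = s²/D = 558.7/0.459 = 1217.2113.
Rounding up, n = 1218.

1218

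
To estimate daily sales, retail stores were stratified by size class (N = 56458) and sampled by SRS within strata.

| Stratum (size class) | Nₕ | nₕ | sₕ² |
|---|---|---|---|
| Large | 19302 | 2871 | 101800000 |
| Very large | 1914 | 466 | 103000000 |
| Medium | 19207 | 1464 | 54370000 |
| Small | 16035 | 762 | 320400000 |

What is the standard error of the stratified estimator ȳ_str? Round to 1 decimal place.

Var(ȳ_str) = Σₕ Wₕ²(1 − fₕ)sₕ²/nₕ with Wₕ = Nₕ/N, N = 56458.
Large: Wₕ = 0.34188246; term = 0.34188246²·(1 − 0.14874106)·101800000/2871 = 3528.0109.
Very large: Wₕ = 0.03390131; term = 0.03390131²·(1 − 0.24346917)·103000000/466 = 192.18117.
Medium: Wₕ = 0.34019979; term = 0.34019979²·(1 − 0.07622221)·54370000/1464 = 3970.5792.
Small: Wₕ = 0.28401644; term = 0.28401644²·(1 − 0.04752105)·320400000/762 = 32305.753.
Sum = 39996.524.
SE = √(39996.524) = 200.0.

200.0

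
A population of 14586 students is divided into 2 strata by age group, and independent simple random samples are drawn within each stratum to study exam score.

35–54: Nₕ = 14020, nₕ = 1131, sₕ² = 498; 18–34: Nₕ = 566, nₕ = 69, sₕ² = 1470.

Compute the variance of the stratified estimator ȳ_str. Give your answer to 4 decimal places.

0.4022

Var(ȳ_str) = Σₕ Wₕ²(1 − fₕ)sₕ²/nₕ with Wₕ = Nₕ/N, N = 14586.
35–54: Wₕ = 0.96119567; term = 0.96119567²·(1 − 0.08067047)·498/1131 = 0.37399135.
18–34: Wₕ = 0.03880433; term = 0.03880433²·(1 − 0.12190813)·1470/69 = 0.028168819.
Sum = 0.40216017.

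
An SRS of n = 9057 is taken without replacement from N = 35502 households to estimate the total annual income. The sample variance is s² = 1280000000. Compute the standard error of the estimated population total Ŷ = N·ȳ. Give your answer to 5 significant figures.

1.1519 × 10^7

Var(Ŷ) = N²·Var(ȳ) = N²·(1 − n/N)·s²/n.
f = 9057/35502 = 0.25511239; Var(ȳ) = 0.74488761·1280000000/9057 = 105272.84.
Var(Ŷ) = 35502² · 105272.84 = 1.3268505 × 10^14.
SE(Ŷ) = √(1.3268505 × 10^14) = 1.1519 × 10^7.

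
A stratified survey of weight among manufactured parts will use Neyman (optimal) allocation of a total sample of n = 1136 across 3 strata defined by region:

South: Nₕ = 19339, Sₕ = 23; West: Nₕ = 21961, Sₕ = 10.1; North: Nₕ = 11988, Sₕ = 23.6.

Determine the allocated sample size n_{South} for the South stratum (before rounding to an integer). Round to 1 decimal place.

Neyman allocation: nₕ = n·NₕSₕ / Σⱼ NⱼSⱼ.
Σ NⱼSⱼ = 19339·23 + 21961·10.1 + 11988·23.6 = 949519.9.
n_{South} = 1136·19339·23 / 949519.9 = 532.2.

532.2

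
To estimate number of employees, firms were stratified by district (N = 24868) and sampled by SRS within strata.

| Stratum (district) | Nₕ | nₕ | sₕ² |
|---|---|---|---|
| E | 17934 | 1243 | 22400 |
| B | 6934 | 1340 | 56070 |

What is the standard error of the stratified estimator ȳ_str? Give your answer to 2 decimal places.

3.37

Var(ȳ_str) = Σₕ Wₕ²(1 − fₕ)sₕ²/nₕ with Wₕ = Nₕ/N, N = 24868.
E: Wₕ = 0.72116777; term = 0.72116777²·(1 − 0.06930969)·22400/1243 = 8.7227755.
B: Wₕ = 0.27883223; term = 0.27883223²·(1 − 0.19325065)·56070/1340 = 2.6245227.
Sum = 11.347298.
SE = √(11.347298) = 3.37.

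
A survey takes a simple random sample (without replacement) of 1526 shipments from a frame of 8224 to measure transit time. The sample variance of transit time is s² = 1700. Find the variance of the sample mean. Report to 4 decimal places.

0.9073

Under SRS without replacement, Var(ȳ) = (1 − f)·s²/n with f = n/N = 1526/8224 = 0.18555447.
Var(ȳ) = (1 − 0.18555447)·1700/1526 = 0.81444553·1.1140236 = 0.90731153.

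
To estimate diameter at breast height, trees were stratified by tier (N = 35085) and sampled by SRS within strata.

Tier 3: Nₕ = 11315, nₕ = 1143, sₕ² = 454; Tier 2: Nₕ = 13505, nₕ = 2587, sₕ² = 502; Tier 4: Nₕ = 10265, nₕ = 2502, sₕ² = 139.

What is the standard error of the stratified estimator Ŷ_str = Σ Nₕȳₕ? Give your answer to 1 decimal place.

8874.4

Var(Ŷ_str) = Σₕ Nₕ²(1 − fₕ)sₕ²/nₕ.
Tier 3: 11315²·(1 − 1143/11315)·454/1143 = 4.5716243 × 10^7.
Tier 2: 13505²·(1 − 2587/13505)·502/2587 = 2.8611786 × 10^7.
Tier 4: 10265²·(1 − 2502/10265)·139/2502 = 4.4270664 × 10^6.
Sum = 7.8755095 × 10^7.
SE = √(7.8755095 × 10^7) = 8874.4.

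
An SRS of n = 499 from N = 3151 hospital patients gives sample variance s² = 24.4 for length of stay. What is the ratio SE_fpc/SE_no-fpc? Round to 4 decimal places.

0.9174

f = n/N = 499/3151 = 0.15836242.
SE_no-fpc = √(s²/n) = 0.22112846; SE_fpc = √((1−f)s²/n) = 0.20286503.
Ratio = √(1−f) = 0.91740807.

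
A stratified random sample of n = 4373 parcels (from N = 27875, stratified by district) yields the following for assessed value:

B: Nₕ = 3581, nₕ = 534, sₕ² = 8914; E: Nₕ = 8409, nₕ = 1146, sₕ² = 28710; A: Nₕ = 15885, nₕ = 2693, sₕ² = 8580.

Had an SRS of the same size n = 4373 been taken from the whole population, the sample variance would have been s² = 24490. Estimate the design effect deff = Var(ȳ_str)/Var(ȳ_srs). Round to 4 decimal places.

0.6487

Var(ȳ_str) = Σ Wₕ²(1−fₕ)sₕ²/nₕ with Wₕ = Nₕ/27875:
  B: (3581/27875)²·(1−534/3581)·8914/534 = 0.23441122
  E: (8409/27875)²·(1−1146/8409)·28710/1146 = 1.9691519
  A: (15885/27875)²·(1−2693/15885)·8580/2693 = 0.85924902
  → Var(ȳ_str) = 3.0628121.
Var(ȳ_srs) = (1 − 4373/27875)·24490/4373 = 4.7217094.
deff = 3.0628121 / 4.7217094 = 0.6487.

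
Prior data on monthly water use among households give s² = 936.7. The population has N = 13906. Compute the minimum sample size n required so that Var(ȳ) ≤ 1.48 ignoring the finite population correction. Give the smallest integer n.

Without fpc, n₀ = s²/D = 936.7/1.48 = 632.9054.
Rounding up, n = 633.

633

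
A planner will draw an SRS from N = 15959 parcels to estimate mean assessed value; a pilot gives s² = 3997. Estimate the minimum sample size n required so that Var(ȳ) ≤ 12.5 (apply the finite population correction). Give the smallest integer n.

Without fpc, n₀ = s²/D = 3997/12.5 = 319.7600.
With fpc, (1 − n/N)·s²/n ≤ D requires n ≥ n₀/(1 + n₀/N) = 319.7600/(1 + 319.7600/15959) = 313.4790.
Rounding up, n = 314.

314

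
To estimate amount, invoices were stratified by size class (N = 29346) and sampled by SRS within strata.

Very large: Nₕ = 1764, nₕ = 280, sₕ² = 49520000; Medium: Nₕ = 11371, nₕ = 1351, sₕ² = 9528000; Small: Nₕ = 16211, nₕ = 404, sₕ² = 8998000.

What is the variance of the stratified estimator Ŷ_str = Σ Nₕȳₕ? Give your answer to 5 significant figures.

Var(Ŷ_str) = Σₕ Nₕ²(1 − fₕ)sₕ²/nₕ.
Very large: 1764²·(1 − 280/1764)·49520000/280 = 4.6297238 × 10^11.
Medium: 11371²·(1 − 1351/11371)·9528000/1351 = 8.0354977 × 10^11.
Small: 16211²·(1 − 404/16211)·8998000/404 = 5.7072104 × 10^12.
Sum = 6.9737326 × 10^12.

6.9737 × 10^12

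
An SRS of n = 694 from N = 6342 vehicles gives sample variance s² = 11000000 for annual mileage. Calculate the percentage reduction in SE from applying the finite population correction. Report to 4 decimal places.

f = n/N = 694/6342 = 0.10942920.
SE_no-fpc = √(s²/n) = 125.89736; SE_fpc = √((1−f)s²/n) = 118.80941.
Ratio = √(1−f) = 0.94370059. Reduction = 100·(1 − 0.94370059) = 5.6299%.

5.6299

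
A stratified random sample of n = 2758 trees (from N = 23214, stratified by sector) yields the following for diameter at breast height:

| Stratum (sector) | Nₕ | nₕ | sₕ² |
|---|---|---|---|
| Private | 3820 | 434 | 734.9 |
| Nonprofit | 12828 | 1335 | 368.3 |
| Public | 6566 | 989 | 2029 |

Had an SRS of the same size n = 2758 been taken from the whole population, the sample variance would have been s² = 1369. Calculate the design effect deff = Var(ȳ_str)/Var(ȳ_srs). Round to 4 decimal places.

Var(ȳ_str) = Σ Wₕ²(1−fₕ)sₕ²/nₕ with Wₕ = Nₕ/23214:
  Private: (3820/23214)²·(1−434/3820)·734.9/434 = 0.040643292
  Nonprofit: (12828/23214)²·(1−1335/12828)·368.3/1335 = 0.075476691
  Public: (6566/23214)²·(1−989/6566)·2029/989 = 0.13940788
  → Var(ȳ_str) = 0.25552786.
Var(ȳ_srs) = (1 − 2758/23214)·1369/2758 = 0.43740115.
deff = 0.25552786 / 0.43740115 = 0.5842.

0.5842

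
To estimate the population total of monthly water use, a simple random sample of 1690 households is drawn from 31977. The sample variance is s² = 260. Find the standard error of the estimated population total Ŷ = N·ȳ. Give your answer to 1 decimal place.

Var(Ŷ) = N²·Var(ȳ) = N²·(1 − n/N)·s²/n.
f = 1690/31977 = 0.05285049; Var(ȳ) = 0.94714951·260/1690 = 0.14571531.
Var(Ŷ) = 31977² · 0.14571531 = 1.4899806 × 10^8.
SE(Ŷ) = √(1.4899806 × 10^8) = 12206.5.

12206.5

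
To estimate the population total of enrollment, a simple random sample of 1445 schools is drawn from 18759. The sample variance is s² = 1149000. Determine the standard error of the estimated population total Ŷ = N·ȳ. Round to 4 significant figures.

Var(Ŷ) = N²·Var(ȳ) = N²·(1 − n/N)·s²/n.
f = 1445/18759 = 0.07702969; Var(ȳ) = 0.92297031·1149000/1445 = 733.90511.
Var(Ŷ) = 18759² · 733.90511 = 2.5826127 × 10^11.
SE(Ŷ) = √(2.5826127 × 10^11) = 508200.

508200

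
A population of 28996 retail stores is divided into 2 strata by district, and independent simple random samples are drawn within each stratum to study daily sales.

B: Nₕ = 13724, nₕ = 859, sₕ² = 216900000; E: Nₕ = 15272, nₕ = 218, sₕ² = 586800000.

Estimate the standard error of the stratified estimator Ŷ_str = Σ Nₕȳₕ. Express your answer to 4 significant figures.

Var(Ŷ_str) = Σₕ Nₕ²(1 − fₕ)sₕ²/nₕ.
B: 13724²·(1 − 859/13724)·216900000/859 = 4.4581727 × 10^13.
E: 15272²·(1 − 218/15272)·586800000/218 = 6.1884436 × 10^14.
Sum = 6.6342609 × 10^14.
SE = √(6.6342609 × 10^14) = 2.576 × 10^7.

2.576 × 10^7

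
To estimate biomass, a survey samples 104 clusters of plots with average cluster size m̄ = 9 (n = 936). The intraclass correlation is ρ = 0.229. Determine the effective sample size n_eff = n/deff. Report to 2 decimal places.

330.51

deff = 1 + (9 − 1)·0.229 = 1 + 1.832 = 2.832.
n_eff = 936 / 2.832 = 330.51.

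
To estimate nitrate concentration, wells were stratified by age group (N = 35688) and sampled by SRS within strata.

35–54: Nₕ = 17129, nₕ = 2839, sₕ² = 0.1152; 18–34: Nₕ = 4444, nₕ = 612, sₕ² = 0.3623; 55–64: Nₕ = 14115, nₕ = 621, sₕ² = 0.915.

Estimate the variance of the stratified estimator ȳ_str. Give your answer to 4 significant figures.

2.361 × 10^-4

Var(ȳ_str) = Σₕ Wₕ²(1 − fₕ)sₕ²/nₕ with Wₕ = Nₕ/N, N = 35688.
35–54: Wₕ = 0.47996525; term = 0.47996525²·(1 − 0.16574231)·0.1152/2839 = 7.7984251 × 10^-6.
18–34: Wₕ = 0.12452365; term = 0.12452365²·(1 − 0.13771377)·0.3623/612 = 7.915385 × 10^-6.
55–64: Wₕ = 0.39551110; term = 0.39551110²·(1 − 0.04399575)·0.915/621 = 2.2034676 × 10^-4.
Sum = 2.3606057 × 10^-4.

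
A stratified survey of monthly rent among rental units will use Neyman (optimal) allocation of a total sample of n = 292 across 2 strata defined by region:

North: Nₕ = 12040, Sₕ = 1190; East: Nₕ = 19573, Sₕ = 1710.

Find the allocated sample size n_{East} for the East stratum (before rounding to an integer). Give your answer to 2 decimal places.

Neyman allocation: nₕ = n·NₕSₕ / Σⱼ NⱼSⱼ.
Σ NⱼSⱼ = 12040·1190 + 19573·1710 = 4.779743 × 10^7.
n_{East} = 292·19573·1710 / (4.779743 × 10^7) = 204.47.

204.47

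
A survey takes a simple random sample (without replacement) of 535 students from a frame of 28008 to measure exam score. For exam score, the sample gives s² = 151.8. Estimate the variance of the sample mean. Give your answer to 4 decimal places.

0.2783

Under SRS without replacement, Var(ȳ) = (1 − f)·s²/n with f = n/N = 535/28008 = 0.01910169.
Var(ȳ) = (1 − 0.01910169)·151.8/535 = 0.98089831·0.28373832 = 0.27831844.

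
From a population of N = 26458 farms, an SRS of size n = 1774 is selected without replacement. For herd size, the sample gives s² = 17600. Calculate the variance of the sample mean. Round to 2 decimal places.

Under SRS without replacement, Var(ȳ) = (1 − f)·s²/n with f = n/N = 1774/26458 = 0.06704966.
Var(ȳ) = (1 − 0.06704966)·17600/1774 = 0.93295034·9.9210823 = 9.2558771.

9.26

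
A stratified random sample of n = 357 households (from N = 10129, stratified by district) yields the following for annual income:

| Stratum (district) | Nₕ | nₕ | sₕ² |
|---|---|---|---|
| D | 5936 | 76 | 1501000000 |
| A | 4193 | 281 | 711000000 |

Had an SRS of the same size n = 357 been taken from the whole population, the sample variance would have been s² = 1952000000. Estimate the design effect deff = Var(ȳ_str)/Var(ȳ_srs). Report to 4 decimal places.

Var(ȳ_str) = Σ Wₕ²(1−fₕ)sₕ²/nₕ with Wₕ = Nₕ/10129:
  D: (5936/10129)²·(1−76/5936)·1501000000/76 = 6.6961545 × 10^6
  A: (4193/10129)²·(1−281/4193)·711000000/281 = 404532.9
  → Var(ȳ_str) = 7.1006874 × 10^6.
Var(ȳ_srs) = (1 − 357/10129)·1952000000/357 = 5.2750731 × 10^6.
deff = (7.1006874 × 10^6) / (5.2750731 × 10^6) = 1.3461.

1.3461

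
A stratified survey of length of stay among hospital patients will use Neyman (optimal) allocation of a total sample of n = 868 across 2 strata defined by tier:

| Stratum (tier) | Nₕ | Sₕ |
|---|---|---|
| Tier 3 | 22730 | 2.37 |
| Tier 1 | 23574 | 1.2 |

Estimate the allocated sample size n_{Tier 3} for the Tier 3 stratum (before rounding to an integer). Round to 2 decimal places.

Neyman allocation: nₕ = n·NₕSₕ / Σⱼ NⱼSⱼ.
Σ NⱼSⱼ = 22730·2.37 + 23574·1.2 = 82158.9.
n_{Tier 3} = 868·22730·2.37 / 82158.9 = 569.13.

569.13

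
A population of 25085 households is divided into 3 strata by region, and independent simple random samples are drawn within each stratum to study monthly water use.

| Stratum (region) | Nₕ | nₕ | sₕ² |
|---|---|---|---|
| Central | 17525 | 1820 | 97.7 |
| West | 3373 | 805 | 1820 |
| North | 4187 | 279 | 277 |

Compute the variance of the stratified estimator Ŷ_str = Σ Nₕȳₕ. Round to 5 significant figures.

Var(Ŷ_str) = Σₕ Nₕ²(1 − fₕ)sₕ²/nₕ.
Central: 17525²·(1 − 1820/17525)·97.7/1820 = 1.4774716 × 10^7.
West: 3373²·(1 − 805/3373)·1820/805 = 1.9583345 × 10^7.
North: 4187²·(1 − 279/4187)·277/279 = 1.62455 × 10^7.
Sum = 5.0603561 × 10^7.

5.0604 × 10^7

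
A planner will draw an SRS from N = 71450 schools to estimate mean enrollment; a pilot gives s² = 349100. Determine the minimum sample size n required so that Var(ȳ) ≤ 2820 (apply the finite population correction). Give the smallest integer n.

Without fpc, n₀ = s²/D = 349100/2820 = 123.7943.
With fpc, (1 − n/N)·s²/n ≤ D requires n ≥ n₀/(1 + n₀/N) = 123.7943/(1 + 123.7943/71450) = 123.5802.
Rounding up, n = 124.

124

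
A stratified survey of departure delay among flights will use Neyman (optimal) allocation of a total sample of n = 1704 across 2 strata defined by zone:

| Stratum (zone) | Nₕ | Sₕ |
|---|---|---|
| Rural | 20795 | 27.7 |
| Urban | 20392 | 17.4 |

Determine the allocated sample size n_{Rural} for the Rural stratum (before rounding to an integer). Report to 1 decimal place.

1054.5

Neyman allocation: nₕ = n·NₕSₕ / Σⱼ NⱼSⱼ.
Σ NⱼSⱼ = 20795·27.7 + 20392·17.4 = 930842.3.
n_{Rural} = 1704·20795·27.7 / 930842.3 = 1054.5.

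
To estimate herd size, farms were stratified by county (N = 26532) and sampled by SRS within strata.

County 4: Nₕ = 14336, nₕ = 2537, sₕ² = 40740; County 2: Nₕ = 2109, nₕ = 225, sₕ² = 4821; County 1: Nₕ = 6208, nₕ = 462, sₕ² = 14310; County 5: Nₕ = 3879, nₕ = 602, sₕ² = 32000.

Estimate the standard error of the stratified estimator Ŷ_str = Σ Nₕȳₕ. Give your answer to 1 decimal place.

67690.4

Var(Ŷ_str) = Σₕ Nₕ²(1 − fₕ)sₕ²/nₕ.
County 4: 14336²·(1 − 2537/14336)·40740/2537 = 2.7162751 × 10^9.
County 2: 2109²·(1 − 225/2109)·4821/225 = 8.5135775 × 10^7.
County 1: 6208²·(1 − 462/6208)·14310/462 = 1.1048797 × 10^9.
County 5: 3879²·(1 − 602/3879)·32000/602 = 6.7569345 × 10^8.
Sum = 4.581984 × 10^9.
SE = √(4.581984 × 10^9) = 67690.4.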